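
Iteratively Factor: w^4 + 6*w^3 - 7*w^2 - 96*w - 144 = (w - 4)*(w^3 + 10*w^2 + 33*w + 36) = (w - 4)*(w + 4)*(w^2 + 6*w + 9) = (w - 4)*(w + 3)*(w + 4)*(w + 3)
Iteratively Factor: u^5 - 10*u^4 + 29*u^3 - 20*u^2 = (u - 1)*(u^4 - 9*u^3 + 20*u^2) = (u - 4)*(u - 1)*(u^3 - 5*u^2) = (u - 5)*(u - 4)*(u - 1)*(u^2) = u*(u - 5)*(u - 4)*(u - 1)*(u)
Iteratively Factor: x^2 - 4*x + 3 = (x - 3)*(x - 1)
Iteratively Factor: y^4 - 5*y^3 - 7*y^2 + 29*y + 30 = (y - 3)*(y^3 - 2*y^2 - 13*y - 10) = (y - 3)*(y + 2)*(y^2 - 4*y - 5) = (y - 3)*(y + 1)*(y + 2)*(y - 5)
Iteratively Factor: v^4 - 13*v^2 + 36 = (v + 3)*(v^3 - 3*v^2 - 4*v + 12) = (v - 2)*(v + 3)*(v^2 - v - 6) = (v - 2)*(v + 2)*(v + 3)*(v - 3)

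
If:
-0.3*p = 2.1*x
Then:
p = -7.0*x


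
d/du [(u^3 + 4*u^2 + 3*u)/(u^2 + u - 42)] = (u^4 + 2*u^3 - 125*u^2 - 336*u - 126)/(u^4 + 2*u^3 - 83*u^2 - 84*u + 1764)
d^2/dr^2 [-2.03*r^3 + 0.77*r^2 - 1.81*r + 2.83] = 1.54 - 12.18*r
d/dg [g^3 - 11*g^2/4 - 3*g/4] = 3*g^2 - 11*g/2 - 3/4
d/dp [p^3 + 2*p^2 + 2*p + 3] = 3*p^2 + 4*p + 2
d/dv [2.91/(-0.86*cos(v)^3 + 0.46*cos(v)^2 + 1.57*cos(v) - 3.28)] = (-7.5078*cos(v)^2 + 2.6772*cos(v) + 4.5687)*sin(v)/(0.86*cos(v)^3 - 0.46*cos(v)^2 - 1.57*cos(v) + 3.28)^2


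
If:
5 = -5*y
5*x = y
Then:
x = -1/5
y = -1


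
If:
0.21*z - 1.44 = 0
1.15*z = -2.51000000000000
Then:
No Solution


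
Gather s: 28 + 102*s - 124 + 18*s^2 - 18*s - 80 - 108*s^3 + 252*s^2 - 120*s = -108*s^3 + 270*s^2 - 36*s - 176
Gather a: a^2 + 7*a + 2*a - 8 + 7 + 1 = a^2 + 9*a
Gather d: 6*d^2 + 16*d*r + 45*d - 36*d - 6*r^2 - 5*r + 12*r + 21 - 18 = 6*d^2 + d*(16*r + 9) - 6*r^2 + 7*r + 3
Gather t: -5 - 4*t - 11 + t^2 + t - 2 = t^2 - 3*t - 18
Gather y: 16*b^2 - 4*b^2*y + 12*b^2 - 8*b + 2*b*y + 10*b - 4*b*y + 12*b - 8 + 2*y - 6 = 28*b^2 + 14*b + y*(-4*b^2 - 2*b + 2) - 14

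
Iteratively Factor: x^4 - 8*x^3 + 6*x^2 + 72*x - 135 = (x - 5)*(x^3 - 3*x^2 - 9*x + 27) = (x - 5)*(x - 3)*(x^2 - 9) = (x - 5)*(x - 3)^2*(x + 3)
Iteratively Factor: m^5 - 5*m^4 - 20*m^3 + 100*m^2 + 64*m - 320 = (m + 4)*(m^4 - 9*m^3 + 16*m^2 + 36*m - 80) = (m + 2)*(m + 4)*(m^3 - 11*m^2 + 38*m - 40) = (m - 5)*(m + 2)*(m + 4)*(m^2 - 6*m + 8) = (m - 5)*(m - 4)*(m + 2)*(m + 4)*(m - 2)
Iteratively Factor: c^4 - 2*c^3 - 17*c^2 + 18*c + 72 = (c + 2)*(c^3 - 4*c^2 - 9*c + 36) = (c - 3)*(c + 2)*(c^2 - c - 12) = (c - 3)*(c + 2)*(c + 3)*(c - 4)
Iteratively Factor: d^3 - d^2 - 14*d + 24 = (d - 2)*(d^2 + d - 12) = (d - 3)*(d - 2)*(d + 4)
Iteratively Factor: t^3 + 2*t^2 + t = (t)*(t^2 + 2*t + 1) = t*(t + 1)*(t + 1)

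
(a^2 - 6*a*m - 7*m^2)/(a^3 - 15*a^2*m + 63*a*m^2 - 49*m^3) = (a + m)/(a^2 - 8*a*m + 7*m^2)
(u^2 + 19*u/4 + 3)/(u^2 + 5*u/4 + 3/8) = 2*(u + 4)/(2*u + 1)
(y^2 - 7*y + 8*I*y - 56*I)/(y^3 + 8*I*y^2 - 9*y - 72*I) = (y - 7)/(y^2 - 9)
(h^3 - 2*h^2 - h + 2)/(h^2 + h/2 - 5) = 2*(h^2 - 1)/(2*h + 5)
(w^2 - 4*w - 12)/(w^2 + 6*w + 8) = (w - 6)/(w + 4)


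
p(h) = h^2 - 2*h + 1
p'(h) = 2*h - 2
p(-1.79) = 7.78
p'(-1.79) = -5.58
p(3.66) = 7.08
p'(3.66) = 5.32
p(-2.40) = 11.56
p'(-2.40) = -6.80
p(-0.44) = 2.07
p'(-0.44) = -2.88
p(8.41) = 54.91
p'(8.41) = 14.82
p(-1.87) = 8.24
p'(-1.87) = -5.74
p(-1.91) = 8.47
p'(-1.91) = -5.82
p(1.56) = 0.31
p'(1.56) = 1.12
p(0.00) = 1.00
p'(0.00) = -2.00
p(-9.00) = 100.00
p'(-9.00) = -20.00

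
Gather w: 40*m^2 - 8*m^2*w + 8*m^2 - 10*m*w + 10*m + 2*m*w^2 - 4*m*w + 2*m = 48*m^2 + 2*m*w^2 + 12*m + w*(-8*m^2 - 14*m)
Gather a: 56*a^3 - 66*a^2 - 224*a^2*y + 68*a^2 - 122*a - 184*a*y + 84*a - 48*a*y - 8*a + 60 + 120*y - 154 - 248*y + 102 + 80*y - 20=56*a^3 + a^2*(2 - 224*y) + a*(-232*y - 46) - 48*y - 12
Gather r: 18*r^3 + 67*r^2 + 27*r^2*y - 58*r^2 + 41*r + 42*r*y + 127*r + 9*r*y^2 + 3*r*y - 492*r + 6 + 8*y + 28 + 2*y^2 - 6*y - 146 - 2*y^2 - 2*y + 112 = 18*r^3 + r^2*(27*y + 9) + r*(9*y^2 + 45*y - 324)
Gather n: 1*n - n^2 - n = -n^2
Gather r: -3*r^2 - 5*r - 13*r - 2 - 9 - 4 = -3*r^2 - 18*r - 15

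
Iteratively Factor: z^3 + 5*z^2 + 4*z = (z + 1)*(z^2 + 4*z) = z*(z + 1)*(z + 4)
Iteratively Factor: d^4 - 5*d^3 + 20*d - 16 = (d + 2)*(d^3 - 7*d^2 + 14*d - 8) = (d - 1)*(d + 2)*(d^2 - 6*d + 8) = (d - 4)*(d - 1)*(d + 2)*(d - 2)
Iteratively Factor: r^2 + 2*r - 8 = (r + 4)*(r - 2)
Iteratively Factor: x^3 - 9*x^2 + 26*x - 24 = (x - 3)*(x^2 - 6*x + 8) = (x - 4)*(x - 3)*(x - 2)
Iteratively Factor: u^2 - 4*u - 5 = (u - 5)*(u + 1)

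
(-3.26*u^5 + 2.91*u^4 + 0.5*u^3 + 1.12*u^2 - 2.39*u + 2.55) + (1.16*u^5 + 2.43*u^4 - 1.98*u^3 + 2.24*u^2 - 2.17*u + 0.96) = -2.1*u^5 + 5.34*u^4 - 1.48*u^3 + 3.36*u^2 - 4.56*u + 3.51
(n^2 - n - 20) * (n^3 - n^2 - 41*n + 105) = n^5 - 2*n^4 - 60*n^3 + 166*n^2 + 715*n - 2100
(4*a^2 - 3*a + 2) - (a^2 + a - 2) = 3*a^2 - 4*a + 4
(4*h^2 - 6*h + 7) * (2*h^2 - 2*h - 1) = 8*h^4 - 20*h^3 + 22*h^2 - 8*h - 7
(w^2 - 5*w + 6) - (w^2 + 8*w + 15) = -13*w - 9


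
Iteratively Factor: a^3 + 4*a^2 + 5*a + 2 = (a + 2)*(a^2 + 2*a + 1) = (a + 1)*(a + 2)*(a + 1)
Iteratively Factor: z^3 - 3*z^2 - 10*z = (z - 5)*(z^2 + 2*z) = (z - 5)*(z + 2)*(z)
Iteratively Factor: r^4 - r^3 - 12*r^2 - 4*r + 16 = (r - 4)*(r^3 + 3*r^2 - 4) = (r - 4)*(r + 2)*(r^2 + r - 2) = (r - 4)*(r + 2)^2*(r - 1)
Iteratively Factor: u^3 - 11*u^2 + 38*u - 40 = (u - 5)*(u^2 - 6*u + 8) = (u - 5)*(u - 2)*(u - 4)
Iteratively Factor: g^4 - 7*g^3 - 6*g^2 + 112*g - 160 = (g - 5)*(g^3 - 2*g^2 - 16*g + 32) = (g - 5)*(g - 2)*(g^2 - 16) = (g - 5)*(g - 4)*(g - 2)*(g + 4)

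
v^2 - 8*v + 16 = (v - 4)^2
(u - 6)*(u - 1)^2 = u^3 - 8*u^2 + 13*u - 6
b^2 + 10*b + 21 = (b + 3)*(b + 7)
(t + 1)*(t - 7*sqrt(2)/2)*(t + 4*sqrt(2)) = t^3 + sqrt(2)*t^2/2 + t^2 - 28*t + sqrt(2)*t/2 - 28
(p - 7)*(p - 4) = p^2 - 11*p + 28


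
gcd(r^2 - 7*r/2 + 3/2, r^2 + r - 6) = 1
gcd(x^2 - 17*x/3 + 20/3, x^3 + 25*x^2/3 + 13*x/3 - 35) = x - 5/3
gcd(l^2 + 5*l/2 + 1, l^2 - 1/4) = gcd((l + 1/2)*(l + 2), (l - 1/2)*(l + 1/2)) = l + 1/2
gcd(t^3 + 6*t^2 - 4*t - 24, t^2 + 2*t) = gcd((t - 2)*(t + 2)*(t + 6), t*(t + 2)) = t + 2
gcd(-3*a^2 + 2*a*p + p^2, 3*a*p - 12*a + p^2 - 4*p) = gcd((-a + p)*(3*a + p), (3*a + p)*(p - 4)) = 3*a + p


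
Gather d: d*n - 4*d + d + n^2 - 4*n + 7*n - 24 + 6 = d*(n - 3) + n^2 + 3*n - 18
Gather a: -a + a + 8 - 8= 0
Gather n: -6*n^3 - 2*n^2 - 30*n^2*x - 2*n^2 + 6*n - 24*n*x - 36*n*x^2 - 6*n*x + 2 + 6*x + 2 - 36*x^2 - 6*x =-6*n^3 + n^2*(-30*x - 4) + n*(-36*x^2 - 30*x + 6) - 36*x^2 + 4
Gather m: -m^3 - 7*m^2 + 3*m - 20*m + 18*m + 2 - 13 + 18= -m^3 - 7*m^2 + m + 7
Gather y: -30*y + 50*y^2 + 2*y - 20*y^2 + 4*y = 30*y^2 - 24*y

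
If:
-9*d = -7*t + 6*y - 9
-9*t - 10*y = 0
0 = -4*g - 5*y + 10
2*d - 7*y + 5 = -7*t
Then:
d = 577/1445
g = 2323/1156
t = -126/289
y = 567/1445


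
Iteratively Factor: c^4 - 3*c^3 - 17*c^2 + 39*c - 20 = (c - 1)*(c^3 - 2*c^2 - 19*c + 20) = (c - 1)^2*(c^2 - c - 20) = (c - 5)*(c - 1)^2*(c + 4)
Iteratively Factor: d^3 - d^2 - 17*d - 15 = (d - 5)*(d^2 + 4*d + 3) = (d - 5)*(d + 3)*(d + 1)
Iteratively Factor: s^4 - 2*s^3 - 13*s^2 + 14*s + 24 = (s + 3)*(s^3 - 5*s^2 + 2*s + 8) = (s + 1)*(s + 3)*(s^2 - 6*s + 8) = (s - 4)*(s + 1)*(s + 3)*(s - 2)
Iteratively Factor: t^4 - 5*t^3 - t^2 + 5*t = (t + 1)*(t^3 - 6*t^2 + 5*t) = (t - 5)*(t + 1)*(t^2 - t) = (t - 5)*(t - 1)*(t + 1)*(t)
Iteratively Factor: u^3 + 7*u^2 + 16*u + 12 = (u + 2)*(u^2 + 5*u + 6) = (u + 2)^2*(u + 3)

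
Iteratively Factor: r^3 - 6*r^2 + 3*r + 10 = (r - 2)*(r^2 - 4*r - 5) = (r - 5)*(r - 2)*(r + 1)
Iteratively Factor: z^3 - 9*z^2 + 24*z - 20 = (z - 2)*(z^2 - 7*z + 10) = (z - 2)^2*(z - 5)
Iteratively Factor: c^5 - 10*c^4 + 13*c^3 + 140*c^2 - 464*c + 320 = (c - 4)*(c^4 - 6*c^3 - 11*c^2 + 96*c - 80) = (c - 4)*(c - 1)*(c^3 - 5*c^2 - 16*c + 80) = (c - 4)^2*(c - 1)*(c^2 - c - 20) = (c - 4)^2*(c - 1)*(c + 4)*(c - 5)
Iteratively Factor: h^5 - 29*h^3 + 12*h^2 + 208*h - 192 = (h - 3)*(h^4 + 3*h^3 - 20*h^2 - 48*h + 64) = (h - 3)*(h + 4)*(h^3 - h^2 - 16*h + 16) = (h - 4)*(h - 3)*(h + 4)*(h^2 + 3*h - 4) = (h - 4)*(h - 3)*(h + 4)^2*(h - 1)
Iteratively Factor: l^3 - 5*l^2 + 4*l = (l - 4)*(l^2 - l) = (l - 4)*(l - 1)*(l)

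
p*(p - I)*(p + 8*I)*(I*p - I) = I*p^4 - 7*p^3 - I*p^3 + 7*p^2 + 8*I*p^2 - 8*I*p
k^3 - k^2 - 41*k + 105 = (k - 5)*(k - 3)*(k + 7)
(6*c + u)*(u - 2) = 6*c*u - 12*c + u^2 - 2*u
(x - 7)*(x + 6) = x^2 - x - 42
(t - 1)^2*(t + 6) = t^3 + 4*t^2 - 11*t + 6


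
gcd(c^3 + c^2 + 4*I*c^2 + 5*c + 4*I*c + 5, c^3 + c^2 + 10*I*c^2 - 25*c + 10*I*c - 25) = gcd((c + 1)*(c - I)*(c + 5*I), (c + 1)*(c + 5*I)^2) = c^2 + c*(1 + 5*I) + 5*I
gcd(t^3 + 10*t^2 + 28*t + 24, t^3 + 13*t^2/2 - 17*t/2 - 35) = t + 2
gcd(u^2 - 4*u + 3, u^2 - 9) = u - 3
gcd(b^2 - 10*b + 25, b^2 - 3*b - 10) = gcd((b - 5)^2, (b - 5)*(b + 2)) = b - 5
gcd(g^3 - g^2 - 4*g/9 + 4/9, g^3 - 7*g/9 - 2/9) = g^2 - g/3 - 2/3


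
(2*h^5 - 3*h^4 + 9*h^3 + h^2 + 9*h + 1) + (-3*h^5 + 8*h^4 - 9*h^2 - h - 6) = -h^5 + 5*h^4 + 9*h^3 - 8*h^2 + 8*h - 5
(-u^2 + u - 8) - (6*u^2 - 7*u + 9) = -7*u^2 + 8*u - 17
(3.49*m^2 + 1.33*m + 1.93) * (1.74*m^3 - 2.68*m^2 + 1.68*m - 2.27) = 6.0726*m^5 - 7.039*m^4 + 5.657*m^3 - 10.8603*m^2 + 0.2233*m - 4.3811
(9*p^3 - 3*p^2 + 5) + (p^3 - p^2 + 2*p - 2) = 10*p^3 - 4*p^2 + 2*p + 3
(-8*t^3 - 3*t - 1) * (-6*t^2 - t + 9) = 48*t^5 + 8*t^4 - 54*t^3 + 9*t^2 - 26*t - 9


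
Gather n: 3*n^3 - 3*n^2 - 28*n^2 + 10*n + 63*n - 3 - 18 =3*n^3 - 31*n^2 + 73*n - 21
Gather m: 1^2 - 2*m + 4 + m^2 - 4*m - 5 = m^2 - 6*m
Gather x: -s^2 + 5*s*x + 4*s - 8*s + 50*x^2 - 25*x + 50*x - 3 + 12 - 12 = -s^2 - 4*s + 50*x^2 + x*(5*s + 25) - 3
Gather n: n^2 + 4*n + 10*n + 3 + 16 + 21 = n^2 + 14*n + 40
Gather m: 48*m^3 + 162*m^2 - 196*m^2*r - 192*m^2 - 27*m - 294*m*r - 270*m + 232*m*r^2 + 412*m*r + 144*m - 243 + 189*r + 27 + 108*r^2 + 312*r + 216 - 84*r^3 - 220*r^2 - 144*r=48*m^3 + m^2*(-196*r - 30) + m*(232*r^2 + 118*r - 153) - 84*r^3 - 112*r^2 + 357*r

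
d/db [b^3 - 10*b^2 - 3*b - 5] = 3*b^2 - 20*b - 3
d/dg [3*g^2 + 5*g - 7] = 6*g + 5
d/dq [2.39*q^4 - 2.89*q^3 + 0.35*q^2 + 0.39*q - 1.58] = 9.56*q^3 - 8.67*q^2 + 0.7*q + 0.39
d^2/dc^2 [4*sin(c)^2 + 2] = 8*cos(2*c)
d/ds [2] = 0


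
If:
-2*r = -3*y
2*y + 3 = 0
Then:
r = -9/4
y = -3/2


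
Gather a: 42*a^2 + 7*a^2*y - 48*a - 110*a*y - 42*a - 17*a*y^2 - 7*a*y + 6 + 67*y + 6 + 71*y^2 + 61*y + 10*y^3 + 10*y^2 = a^2*(7*y + 42) + a*(-17*y^2 - 117*y - 90) + 10*y^3 + 81*y^2 + 128*y + 12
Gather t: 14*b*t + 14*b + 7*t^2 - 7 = 14*b*t + 14*b + 7*t^2 - 7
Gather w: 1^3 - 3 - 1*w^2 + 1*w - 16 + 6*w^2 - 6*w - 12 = 5*w^2 - 5*w - 30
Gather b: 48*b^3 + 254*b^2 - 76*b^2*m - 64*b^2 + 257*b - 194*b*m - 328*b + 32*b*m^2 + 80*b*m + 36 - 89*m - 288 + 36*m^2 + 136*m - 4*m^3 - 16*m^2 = 48*b^3 + b^2*(190 - 76*m) + b*(32*m^2 - 114*m - 71) - 4*m^3 + 20*m^2 + 47*m - 252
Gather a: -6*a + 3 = 3 - 6*a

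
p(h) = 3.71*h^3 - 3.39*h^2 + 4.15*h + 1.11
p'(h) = 11.13*h^2 - 6.78*h + 4.15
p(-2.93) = -133.47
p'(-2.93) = 119.57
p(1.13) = 6.82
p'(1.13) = 10.70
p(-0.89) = -7.88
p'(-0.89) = 19.00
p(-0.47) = -1.97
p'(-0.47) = 9.80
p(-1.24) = -16.32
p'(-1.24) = 29.67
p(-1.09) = -12.25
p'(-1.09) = 24.76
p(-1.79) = -38.46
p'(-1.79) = 51.95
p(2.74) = 63.35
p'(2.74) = 69.13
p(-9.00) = -3015.42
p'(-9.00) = 966.70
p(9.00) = 2468.46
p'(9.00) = 844.66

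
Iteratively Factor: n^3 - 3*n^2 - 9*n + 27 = (n - 3)*(n^2 - 9) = (n - 3)*(n + 3)*(n - 3)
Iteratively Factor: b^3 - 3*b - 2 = (b - 2)*(b^2 + 2*b + 1) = (b - 2)*(b + 1)*(b + 1)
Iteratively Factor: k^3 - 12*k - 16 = (k + 2)*(k^2 - 2*k - 8) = (k + 2)^2*(k - 4)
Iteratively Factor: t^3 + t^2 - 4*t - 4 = (t + 2)*(t^2 - t - 2) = (t + 1)*(t + 2)*(t - 2)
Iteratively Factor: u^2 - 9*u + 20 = (u - 4)*(u - 5)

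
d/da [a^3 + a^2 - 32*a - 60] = 3*a^2 + 2*a - 32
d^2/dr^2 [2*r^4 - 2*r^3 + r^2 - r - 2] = 24*r^2 - 12*r + 2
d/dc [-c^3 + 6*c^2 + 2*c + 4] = -3*c^2 + 12*c + 2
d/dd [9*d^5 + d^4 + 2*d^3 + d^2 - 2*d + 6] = 45*d^4 + 4*d^3 + 6*d^2 + 2*d - 2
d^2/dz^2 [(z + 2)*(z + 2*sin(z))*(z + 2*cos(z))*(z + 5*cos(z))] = -2*z^3*sin(z) - 7*z^3*cos(z) - 46*z^2*sin(z) - 28*z^2*sin(2*z) - 2*z^2*cos(z) - 20*z^2*cos(2*z) + 12*z^2 - 49*z*sin(z) - 96*z*sin(2*z) - 45*z*sin(3*z) + 58*z*cos(z) + 16*z*cos(2*z) + 12*z - 2*sin(z) - 26*sin(2*z) - 90*sin(3*z) + 38*cos(z) + 66*cos(2*z) + 30*cos(3*z) + 10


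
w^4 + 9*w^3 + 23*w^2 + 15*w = w*(w + 1)*(w + 3)*(w + 5)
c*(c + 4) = c^2 + 4*c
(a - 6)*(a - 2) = a^2 - 8*a + 12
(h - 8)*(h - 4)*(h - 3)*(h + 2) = h^4 - 13*h^3 + 38*h^2 + 40*h - 192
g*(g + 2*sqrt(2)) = g^2 + 2*sqrt(2)*g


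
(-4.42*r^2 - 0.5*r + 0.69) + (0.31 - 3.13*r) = -4.42*r^2 - 3.63*r + 1.0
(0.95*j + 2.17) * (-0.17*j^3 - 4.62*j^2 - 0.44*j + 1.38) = -0.1615*j^4 - 4.7579*j^3 - 10.4434*j^2 + 0.3562*j + 2.9946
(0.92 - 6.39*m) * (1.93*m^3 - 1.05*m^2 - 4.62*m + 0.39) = -12.3327*m^4 + 8.4851*m^3 + 28.5558*m^2 - 6.7425*m + 0.3588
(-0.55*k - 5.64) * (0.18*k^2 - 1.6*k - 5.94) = -0.099*k^3 - 0.1352*k^2 + 12.291*k + 33.5016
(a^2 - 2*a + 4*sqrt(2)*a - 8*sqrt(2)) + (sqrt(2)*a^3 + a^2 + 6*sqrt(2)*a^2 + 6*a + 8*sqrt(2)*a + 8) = sqrt(2)*a^3 + 2*a^2 + 6*sqrt(2)*a^2 + 4*a + 12*sqrt(2)*a - 8*sqrt(2) + 8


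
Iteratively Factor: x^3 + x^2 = (x)*(x^2 + x) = x^2*(x + 1)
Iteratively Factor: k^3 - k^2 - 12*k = (k)*(k^2 - k - 12) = k*(k - 4)*(k + 3)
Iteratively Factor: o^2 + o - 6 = (o + 3)*(o - 2)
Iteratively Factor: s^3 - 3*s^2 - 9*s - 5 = (s + 1)*(s^2 - 4*s - 5) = (s - 5)*(s + 1)*(s + 1)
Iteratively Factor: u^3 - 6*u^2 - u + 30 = (u + 2)*(u^2 - 8*u + 15) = (u - 3)*(u + 2)*(u - 5)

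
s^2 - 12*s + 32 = (s - 8)*(s - 4)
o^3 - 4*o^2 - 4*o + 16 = (o - 4)*(o - 2)*(o + 2)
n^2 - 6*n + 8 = (n - 4)*(n - 2)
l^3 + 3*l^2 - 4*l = l*(l - 1)*(l + 4)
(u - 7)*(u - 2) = u^2 - 9*u + 14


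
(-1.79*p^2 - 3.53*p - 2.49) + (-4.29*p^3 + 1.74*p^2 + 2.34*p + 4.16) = -4.29*p^3 - 0.05*p^2 - 1.19*p + 1.67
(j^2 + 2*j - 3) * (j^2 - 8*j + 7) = j^4 - 6*j^3 - 12*j^2 + 38*j - 21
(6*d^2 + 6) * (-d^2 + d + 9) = -6*d^4 + 6*d^3 + 48*d^2 + 6*d + 54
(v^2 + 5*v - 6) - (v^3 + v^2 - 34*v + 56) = -v^3 + 39*v - 62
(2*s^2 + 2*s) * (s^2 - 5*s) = 2*s^4 - 8*s^3 - 10*s^2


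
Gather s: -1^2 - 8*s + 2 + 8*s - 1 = 0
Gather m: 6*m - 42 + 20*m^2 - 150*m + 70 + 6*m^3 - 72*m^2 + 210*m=6*m^3 - 52*m^2 + 66*m + 28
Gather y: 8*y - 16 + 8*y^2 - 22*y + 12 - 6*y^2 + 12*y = 2*y^2 - 2*y - 4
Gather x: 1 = 1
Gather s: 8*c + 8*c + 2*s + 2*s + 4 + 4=16*c + 4*s + 8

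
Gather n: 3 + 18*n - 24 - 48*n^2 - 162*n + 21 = -48*n^2 - 144*n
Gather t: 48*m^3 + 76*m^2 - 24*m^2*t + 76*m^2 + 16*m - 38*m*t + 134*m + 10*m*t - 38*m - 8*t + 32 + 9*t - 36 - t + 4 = 48*m^3 + 152*m^2 + 112*m + t*(-24*m^2 - 28*m)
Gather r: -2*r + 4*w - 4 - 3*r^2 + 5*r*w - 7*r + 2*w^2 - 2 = -3*r^2 + r*(5*w - 9) + 2*w^2 + 4*w - 6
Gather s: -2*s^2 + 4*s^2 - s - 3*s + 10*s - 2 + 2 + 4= 2*s^2 + 6*s + 4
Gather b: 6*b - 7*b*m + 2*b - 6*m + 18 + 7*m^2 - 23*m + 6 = b*(8 - 7*m) + 7*m^2 - 29*m + 24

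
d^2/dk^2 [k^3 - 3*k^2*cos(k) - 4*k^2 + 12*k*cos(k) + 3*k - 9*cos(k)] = 3*k^2*cos(k) - 12*sqrt(2)*k*cos(k + pi/4) + 6*k - 24*sin(k) + 3*cos(k) - 8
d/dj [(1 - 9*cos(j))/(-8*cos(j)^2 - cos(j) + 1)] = (-72*sin(j)^2 - 16*cos(j) + 80)*sin(j)/(8*cos(j)^2 + cos(j) - 1)^2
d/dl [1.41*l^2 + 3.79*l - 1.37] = 2.82*l + 3.79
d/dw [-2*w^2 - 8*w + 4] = -4*w - 8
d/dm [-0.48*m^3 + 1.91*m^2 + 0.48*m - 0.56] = -1.44*m^2 + 3.82*m + 0.48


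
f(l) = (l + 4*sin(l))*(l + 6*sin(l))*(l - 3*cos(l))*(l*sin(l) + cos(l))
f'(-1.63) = -118.50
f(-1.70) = -88.65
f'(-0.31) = 71.55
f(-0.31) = -10.86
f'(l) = l*(l + 4*sin(l))*(l + 6*sin(l))*(l - 3*cos(l))*cos(l) + (l + 4*sin(l))*(l + 6*sin(l))*(l*sin(l) + cos(l))*(3*sin(l) + 1) + (l + 4*sin(l))*(l - 3*cos(l))*(l*sin(l) + cos(l))*(6*cos(l) + 1) + (l + 6*sin(l))*(l - 3*cos(l))*(l*sin(l) + cos(l))*(4*cos(l) + 1)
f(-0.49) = -27.45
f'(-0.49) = 111.59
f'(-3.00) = -5.21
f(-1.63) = -97.58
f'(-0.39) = 90.19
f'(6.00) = 256.38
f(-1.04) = -100.17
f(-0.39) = -17.33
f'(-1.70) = -135.56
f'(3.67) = 124.69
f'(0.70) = -30.86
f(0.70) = -29.00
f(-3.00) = 0.23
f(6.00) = -47.17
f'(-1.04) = 108.01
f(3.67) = -18.12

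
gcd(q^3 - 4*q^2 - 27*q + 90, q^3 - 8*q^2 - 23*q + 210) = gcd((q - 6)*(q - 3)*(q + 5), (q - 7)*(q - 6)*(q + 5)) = q^2 - q - 30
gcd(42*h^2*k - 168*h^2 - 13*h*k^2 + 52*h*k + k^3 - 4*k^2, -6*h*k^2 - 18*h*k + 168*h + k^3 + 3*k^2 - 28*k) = 6*h*k - 24*h - k^2 + 4*k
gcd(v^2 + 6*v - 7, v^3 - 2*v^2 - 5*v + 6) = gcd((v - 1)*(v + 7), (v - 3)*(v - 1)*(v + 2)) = v - 1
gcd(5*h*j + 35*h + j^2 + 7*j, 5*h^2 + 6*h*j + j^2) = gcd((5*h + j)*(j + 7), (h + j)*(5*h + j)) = 5*h + j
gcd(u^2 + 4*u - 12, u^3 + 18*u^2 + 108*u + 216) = u + 6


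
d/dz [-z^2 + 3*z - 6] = 3 - 2*z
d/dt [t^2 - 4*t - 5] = 2*t - 4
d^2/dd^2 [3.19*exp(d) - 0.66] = 3.19*exp(d)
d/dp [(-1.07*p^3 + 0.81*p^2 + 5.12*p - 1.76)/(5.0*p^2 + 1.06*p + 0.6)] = (-5.35*p^4 - 2.2684*p^3 - 26.6674*p^2 + 18.572*p + 4.9376)/(25.0*p^4 + 10.6*p^3 + 7.1236*p^2 + 1.272*p + 0.36)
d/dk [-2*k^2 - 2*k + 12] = -4*k - 2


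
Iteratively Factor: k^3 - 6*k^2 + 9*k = (k)*(k^2 - 6*k + 9) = k*(k - 3)*(k - 3)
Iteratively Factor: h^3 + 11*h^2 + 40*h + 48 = (h + 4)*(h^2 + 7*h + 12) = (h + 3)*(h + 4)*(h + 4)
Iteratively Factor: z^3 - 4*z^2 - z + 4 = (z - 1)*(z^2 - 3*z - 4) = (z - 1)*(z + 1)*(z - 4)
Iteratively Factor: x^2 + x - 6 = (x + 3)*(x - 2)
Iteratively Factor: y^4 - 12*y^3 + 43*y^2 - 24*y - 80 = (y - 4)*(y^3 - 8*y^2 + 11*y + 20) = (y - 4)*(y + 1)*(y^2 - 9*y + 20) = (y - 5)*(y - 4)*(y + 1)*(y - 4)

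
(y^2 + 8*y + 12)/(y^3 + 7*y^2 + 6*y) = (y + 2)/(y*(y + 1))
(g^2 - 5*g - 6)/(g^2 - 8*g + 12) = (g + 1)/(g - 2)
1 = 1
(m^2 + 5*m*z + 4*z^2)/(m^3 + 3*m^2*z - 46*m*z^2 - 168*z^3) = (-m - z)/(-m^2 + m*z + 42*z^2)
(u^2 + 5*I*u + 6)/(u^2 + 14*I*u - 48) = (u - I)/(u + 8*I)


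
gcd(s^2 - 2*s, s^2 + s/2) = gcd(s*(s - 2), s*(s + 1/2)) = s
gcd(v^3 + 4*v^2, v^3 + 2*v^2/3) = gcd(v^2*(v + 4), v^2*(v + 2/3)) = v^2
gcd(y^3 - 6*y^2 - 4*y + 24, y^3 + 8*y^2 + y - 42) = y - 2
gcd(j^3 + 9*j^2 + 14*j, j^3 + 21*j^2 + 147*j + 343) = j + 7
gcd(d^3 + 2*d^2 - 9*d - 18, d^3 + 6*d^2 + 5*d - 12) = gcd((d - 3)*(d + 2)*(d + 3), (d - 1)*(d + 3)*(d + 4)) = d + 3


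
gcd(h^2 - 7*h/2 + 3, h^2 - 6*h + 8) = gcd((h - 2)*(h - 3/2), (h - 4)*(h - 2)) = h - 2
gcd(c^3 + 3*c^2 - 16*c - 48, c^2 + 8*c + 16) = c + 4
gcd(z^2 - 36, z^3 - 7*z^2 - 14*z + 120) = z - 6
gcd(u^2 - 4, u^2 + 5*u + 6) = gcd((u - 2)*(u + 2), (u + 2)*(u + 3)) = u + 2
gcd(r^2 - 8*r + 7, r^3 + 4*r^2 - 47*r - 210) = r - 7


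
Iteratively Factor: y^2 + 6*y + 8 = (y + 2)*(y + 4)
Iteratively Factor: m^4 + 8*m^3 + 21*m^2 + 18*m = (m + 2)*(m^3 + 6*m^2 + 9*m) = (m + 2)*(m + 3)*(m^2 + 3*m) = (m + 2)*(m + 3)^2*(m)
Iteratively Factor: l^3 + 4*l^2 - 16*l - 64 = (l + 4)*(l^2 - 16) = (l + 4)^2*(l - 4)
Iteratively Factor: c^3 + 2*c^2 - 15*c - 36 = (c - 4)*(c^2 + 6*c + 9) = (c - 4)*(c + 3)*(c + 3)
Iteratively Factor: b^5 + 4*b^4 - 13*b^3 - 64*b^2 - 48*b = (b + 4)*(b^4 - 13*b^2 - 12*b) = (b + 1)*(b + 4)*(b^3 - b^2 - 12*b) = (b + 1)*(b + 3)*(b + 4)*(b^2 - 4*b) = b*(b + 1)*(b + 3)*(b + 4)*(b - 4)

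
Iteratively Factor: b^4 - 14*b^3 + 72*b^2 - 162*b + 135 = (b - 5)*(b^3 - 9*b^2 + 27*b - 27) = (b - 5)*(b - 3)*(b^2 - 6*b + 9) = (b - 5)*(b - 3)^2*(b - 3)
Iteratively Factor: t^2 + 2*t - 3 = (t + 3)*(t - 1)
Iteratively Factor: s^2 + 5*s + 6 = (s + 2)*(s + 3)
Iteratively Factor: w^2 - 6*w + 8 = (w - 4)*(w - 2)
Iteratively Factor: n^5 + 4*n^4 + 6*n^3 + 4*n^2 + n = (n + 1)*(n^4 + 3*n^3 + 3*n^2 + n) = (n + 1)^2*(n^3 + 2*n^2 + n) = (n + 1)^3*(n^2 + n) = n*(n + 1)^3*(n + 1)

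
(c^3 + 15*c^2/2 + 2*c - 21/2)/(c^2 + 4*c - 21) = (2*c^2 + c - 3)/(2*(c - 3))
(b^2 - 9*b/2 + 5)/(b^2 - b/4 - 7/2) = 2*(2*b - 5)/(4*b + 7)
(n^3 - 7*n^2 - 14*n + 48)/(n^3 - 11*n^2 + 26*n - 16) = (n + 3)/(n - 1)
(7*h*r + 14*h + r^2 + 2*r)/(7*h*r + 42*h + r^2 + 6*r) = (r + 2)/(r + 6)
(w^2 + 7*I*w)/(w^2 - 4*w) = (w + 7*I)/(w - 4)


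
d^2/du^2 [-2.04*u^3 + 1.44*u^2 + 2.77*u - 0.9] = 2.88 - 12.24*u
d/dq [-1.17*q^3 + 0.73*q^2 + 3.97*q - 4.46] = -3.51*q^2 + 1.46*q + 3.97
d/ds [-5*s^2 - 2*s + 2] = -10*s - 2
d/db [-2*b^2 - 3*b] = -4*b - 3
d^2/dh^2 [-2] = 0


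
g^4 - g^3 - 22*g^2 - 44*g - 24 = (g - 6)*(g + 1)*(g + 2)^2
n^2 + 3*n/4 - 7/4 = (n - 1)*(n + 7/4)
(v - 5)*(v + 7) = v^2 + 2*v - 35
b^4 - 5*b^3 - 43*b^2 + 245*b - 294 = (b - 7)*(b - 3)*(b - 2)*(b + 7)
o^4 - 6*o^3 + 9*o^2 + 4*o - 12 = (o - 3)*(o - 2)^2*(o + 1)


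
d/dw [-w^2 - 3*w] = -2*w - 3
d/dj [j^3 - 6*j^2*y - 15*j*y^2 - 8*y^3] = 3*j^2 - 12*j*y - 15*y^2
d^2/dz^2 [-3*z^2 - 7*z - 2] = -6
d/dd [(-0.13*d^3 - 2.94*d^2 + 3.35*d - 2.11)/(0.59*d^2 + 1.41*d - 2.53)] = (-0.0767*d^4 - 0.3666*d^3 - 5.1352*d^2 + 17.3662*d - 5.5004)/(0.3481*d^4 + 1.6638*d^3 - 0.9973*d^2 - 7.1346*d + 6.4009)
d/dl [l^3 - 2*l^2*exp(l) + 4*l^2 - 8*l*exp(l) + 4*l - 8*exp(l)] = -2*l^2*exp(l) + 3*l^2 - 12*l*exp(l) + 8*l - 16*exp(l) + 4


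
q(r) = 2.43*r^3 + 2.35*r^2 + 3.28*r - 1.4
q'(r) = 7.29*r^2 + 4.7*r + 3.28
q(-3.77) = -110.57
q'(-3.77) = 89.17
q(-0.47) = -2.67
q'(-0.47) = 2.68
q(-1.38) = -7.84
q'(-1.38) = 10.68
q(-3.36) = -78.07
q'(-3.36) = 69.79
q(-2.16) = -22.01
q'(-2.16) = 27.14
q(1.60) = 19.82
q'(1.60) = 29.46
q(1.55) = 18.38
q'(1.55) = 28.08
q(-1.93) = -16.45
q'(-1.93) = 21.36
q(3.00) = 95.20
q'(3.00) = 82.99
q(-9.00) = -1612.04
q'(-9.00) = 551.47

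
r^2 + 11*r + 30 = (r + 5)*(r + 6)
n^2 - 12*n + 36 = (n - 6)^2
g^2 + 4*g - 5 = (g - 1)*(g + 5)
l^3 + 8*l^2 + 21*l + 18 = (l + 2)*(l + 3)^2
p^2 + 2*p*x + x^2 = (p + x)^2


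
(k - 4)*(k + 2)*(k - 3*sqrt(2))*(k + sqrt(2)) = k^4 - 2*sqrt(2)*k^3 - 2*k^3 - 14*k^2 + 4*sqrt(2)*k^2 + 12*k + 16*sqrt(2)*k + 48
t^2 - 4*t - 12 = (t - 6)*(t + 2)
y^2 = y^2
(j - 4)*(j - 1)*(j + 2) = j^3 - 3*j^2 - 6*j + 8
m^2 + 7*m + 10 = (m + 2)*(m + 5)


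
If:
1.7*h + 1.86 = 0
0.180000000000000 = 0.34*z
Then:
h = -1.09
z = 0.53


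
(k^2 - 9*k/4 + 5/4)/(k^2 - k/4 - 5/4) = (k - 1)/(k + 1)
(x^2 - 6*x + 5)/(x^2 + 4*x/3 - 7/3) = 3*(x - 5)/(3*x + 7)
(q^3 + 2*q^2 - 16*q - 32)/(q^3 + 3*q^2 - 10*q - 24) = (q - 4)/(q - 3)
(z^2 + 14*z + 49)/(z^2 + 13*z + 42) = (z + 7)/(z + 6)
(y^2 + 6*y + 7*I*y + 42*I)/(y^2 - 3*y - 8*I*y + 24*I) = (y^2 + y*(6 + 7*I) + 42*I)/(y^2 - y*(3 + 8*I) + 24*I)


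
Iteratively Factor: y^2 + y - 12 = (y + 4)*(y - 3)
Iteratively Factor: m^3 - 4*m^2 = (m)*(m^2 - 4*m) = m*(m - 4)*(m)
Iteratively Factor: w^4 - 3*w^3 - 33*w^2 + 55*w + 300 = (w - 5)*(w^3 + 2*w^2 - 23*w - 60) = (w - 5)^2*(w^2 + 7*w + 12) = (w - 5)^2*(w + 4)*(w + 3)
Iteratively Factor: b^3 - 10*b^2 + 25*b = (b - 5)*(b^2 - 5*b) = b*(b - 5)*(b - 5)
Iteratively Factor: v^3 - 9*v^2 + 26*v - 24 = (v - 2)*(v^2 - 7*v + 12) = (v - 4)*(v - 2)*(v - 3)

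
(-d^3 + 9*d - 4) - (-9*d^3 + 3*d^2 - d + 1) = 8*d^3 - 3*d^2 + 10*d - 5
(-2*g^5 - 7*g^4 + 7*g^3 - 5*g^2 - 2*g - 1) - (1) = -2*g^5 - 7*g^4 + 7*g^3 - 5*g^2 - 2*g - 2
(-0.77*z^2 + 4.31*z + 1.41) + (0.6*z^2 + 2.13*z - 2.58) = -0.17*z^2 + 6.44*z - 1.17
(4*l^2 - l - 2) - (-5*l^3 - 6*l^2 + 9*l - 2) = 5*l^3 + 10*l^2 - 10*l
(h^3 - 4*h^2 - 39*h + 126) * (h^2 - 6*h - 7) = h^5 - 10*h^4 - 22*h^3 + 388*h^2 - 483*h - 882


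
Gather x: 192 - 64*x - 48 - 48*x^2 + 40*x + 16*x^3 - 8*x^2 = 16*x^3 - 56*x^2 - 24*x + 144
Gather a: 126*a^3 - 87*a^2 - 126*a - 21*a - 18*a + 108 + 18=126*a^3 - 87*a^2 - 165*a + 126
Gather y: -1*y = -y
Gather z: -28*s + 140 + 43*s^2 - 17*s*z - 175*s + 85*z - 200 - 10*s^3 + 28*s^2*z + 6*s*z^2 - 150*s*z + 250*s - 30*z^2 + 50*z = -10*s^3 + 43*s^2 + 47*s + z^2*(6*s - 30) + z*(28*s^2 - 167*s + 135) - 60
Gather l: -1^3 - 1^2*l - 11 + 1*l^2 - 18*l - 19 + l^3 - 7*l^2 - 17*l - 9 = l^3 - 6*l^2 - 36*l - 40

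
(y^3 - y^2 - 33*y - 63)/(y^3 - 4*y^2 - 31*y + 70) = (y^2 + 6*y + 9)/(y^2 + 3*y - 10)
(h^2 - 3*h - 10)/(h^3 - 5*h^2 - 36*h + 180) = (h + 2)/(h^2 - 36)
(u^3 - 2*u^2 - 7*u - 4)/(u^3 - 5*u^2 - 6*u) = (u^2 - 3*u - 4)/(u*(u - 6))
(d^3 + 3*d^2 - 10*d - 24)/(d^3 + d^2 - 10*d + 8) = (d^2 - d - 6)/(d^2 - 3*d + 2)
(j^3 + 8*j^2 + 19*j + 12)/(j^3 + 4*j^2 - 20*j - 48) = (j^3 + 8*j^2 + 19*j + 12)/(j^3 + 4*j^2 - 20*j - 48)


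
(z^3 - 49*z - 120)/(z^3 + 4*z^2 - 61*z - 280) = (z + 3)/(z + 7)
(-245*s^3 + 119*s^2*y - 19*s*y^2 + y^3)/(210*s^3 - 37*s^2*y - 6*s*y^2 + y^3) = (-7*s + y)/(6*s + y)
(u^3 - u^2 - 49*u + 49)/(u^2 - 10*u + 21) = (u^2 + 6*u - 7)/(u - 3)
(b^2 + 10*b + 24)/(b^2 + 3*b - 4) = (b + 6)/(b - 1)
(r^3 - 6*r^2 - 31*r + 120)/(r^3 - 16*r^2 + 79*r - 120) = (r + 5)/(r - 5)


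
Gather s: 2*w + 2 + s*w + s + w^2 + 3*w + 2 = s*(w + 1) + w^2 + 5*w + 4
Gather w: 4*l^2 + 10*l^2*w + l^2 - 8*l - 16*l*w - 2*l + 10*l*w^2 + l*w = 5*l^2 + 10*l*w^2 - 10*l + w*(10*l^2 - 15*l)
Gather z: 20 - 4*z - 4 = 16 - 4*z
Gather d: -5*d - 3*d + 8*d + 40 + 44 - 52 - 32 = 0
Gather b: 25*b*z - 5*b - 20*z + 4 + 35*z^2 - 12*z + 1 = b*(25*z - 5) + 35*z^2 - 32*z + 5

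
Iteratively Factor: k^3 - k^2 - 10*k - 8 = (k + 1)*(k^2 - 2*k - 8) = (k + 1)*(k + 2)*(k - 4)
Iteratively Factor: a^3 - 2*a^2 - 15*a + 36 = (a - 3)*(a^2 + a - 12) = (a - 3)^2*(a + 4)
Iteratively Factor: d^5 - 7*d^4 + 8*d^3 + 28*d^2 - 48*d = (d - 3)*(d^4 - 4*d^3 - 4*d^2 + 16*d) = (d - 3)*(d - 2)*(d^3 - 2*d^2 - 8*d) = (d - 3)*(d - 2)*(d + 2)*(d^2 - 4*d) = d*(d - 3)*(d - 2)*(d + 2)*(d - 4)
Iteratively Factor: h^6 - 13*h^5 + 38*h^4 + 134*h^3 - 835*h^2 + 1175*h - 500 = (h + 4)*(h^5 - 17*h^4 + 106*h^3 - 290*h^2 + 325*h - 125) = (h - 5)*(h + 4)*(h^4 - 12*h^3 + 46*h^2 - 60*h + 25) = (h - 5)*(h - 1)*(h + 4)*(h^3 - 11*h^2 + 35*h - 25) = (h - 5)*(h - 1)^2*(h + 4)*(h^2 - 10*h + 25) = (h - 5)^2*(h - 1)^2*(h + 4)*(h - 5)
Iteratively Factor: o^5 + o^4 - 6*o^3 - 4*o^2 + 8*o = (o)*(o^4 + o^3 - 6*o^2 - 4*o + 8) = o*(o - 2)*(o^3 + 3*o^2 - 4) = o*(o - 2)*(o + 2)*(o^2 + o - 2) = o*(o - 2)*(o - 1)*(o + 2)*(o + 2)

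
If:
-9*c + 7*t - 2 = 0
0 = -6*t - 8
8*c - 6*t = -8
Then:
No Solution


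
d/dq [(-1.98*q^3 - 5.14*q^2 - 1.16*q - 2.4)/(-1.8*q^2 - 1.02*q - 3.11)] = (3.564*q^4 + 4.0392*q^3 + 21.6282*q^2 + 23.3308*q + 1.1596)/(3.24*q^4 + 3.672*q^3 + 12.2364*q^2 + 6.3444*q + 9.6721)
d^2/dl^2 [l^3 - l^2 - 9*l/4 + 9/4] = 6*l - 2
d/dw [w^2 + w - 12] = 2*w + 1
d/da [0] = 0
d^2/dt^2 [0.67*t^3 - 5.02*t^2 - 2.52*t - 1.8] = 4.02*t - 10.04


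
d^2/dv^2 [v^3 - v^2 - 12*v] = 6*v - 2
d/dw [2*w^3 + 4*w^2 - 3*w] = 6*w^2 + 8*w - 3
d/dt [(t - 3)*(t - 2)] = 2*t - 5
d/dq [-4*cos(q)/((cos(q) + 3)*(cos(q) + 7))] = 4*(sin(q)^2 + 20)*sin(q)/((cos(q) + 3)^2*(cos(q) + 7)^2)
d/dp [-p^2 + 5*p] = 5 - 2*p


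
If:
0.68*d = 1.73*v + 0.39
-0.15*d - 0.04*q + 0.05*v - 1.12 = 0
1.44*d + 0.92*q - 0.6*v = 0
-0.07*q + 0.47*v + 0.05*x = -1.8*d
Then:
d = -14.43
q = 18.74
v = -5.90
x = 601.13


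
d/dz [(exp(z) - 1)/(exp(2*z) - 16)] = (2*(1 - exp(z))*exp(z) + exp(2*z) - 16)*exp(z)/(exp(2*z) - 16)^2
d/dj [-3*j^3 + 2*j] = 2 - 9*j^2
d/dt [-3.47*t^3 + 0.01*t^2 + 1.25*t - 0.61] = -10.41*t^2 + 0.02*t + 1.25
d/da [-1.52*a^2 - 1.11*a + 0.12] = -3.04*a - 1.11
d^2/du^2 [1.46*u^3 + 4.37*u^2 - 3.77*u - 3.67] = 8.76*u + 8.74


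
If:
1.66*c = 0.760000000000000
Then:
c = 0.46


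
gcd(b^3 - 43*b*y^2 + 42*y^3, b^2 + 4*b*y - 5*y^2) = -b + y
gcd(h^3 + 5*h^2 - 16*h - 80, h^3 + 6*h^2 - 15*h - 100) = h^2 + h - 20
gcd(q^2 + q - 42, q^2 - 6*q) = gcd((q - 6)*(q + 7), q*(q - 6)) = q - 6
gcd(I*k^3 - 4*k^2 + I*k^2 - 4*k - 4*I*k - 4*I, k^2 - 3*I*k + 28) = 1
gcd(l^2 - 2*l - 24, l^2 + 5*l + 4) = l + 4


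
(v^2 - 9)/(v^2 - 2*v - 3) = (v + 3)/(v + 1)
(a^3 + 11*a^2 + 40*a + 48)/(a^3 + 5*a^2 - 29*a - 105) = (a^2 + 8*a + 16)/(a^2 + 2*a - 35)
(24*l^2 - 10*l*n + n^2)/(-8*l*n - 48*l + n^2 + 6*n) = (-24*l^2 + 10*l*n - n^2)/(8*l*n + 48*l - n^2 - 6*n)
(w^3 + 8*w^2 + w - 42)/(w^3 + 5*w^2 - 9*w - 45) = (w^2 + 5*w - 14)/(w^2 + 2*w - 15)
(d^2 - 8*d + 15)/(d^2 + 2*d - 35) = (d - 3)/(d + 7)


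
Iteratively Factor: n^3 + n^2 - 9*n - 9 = (n + 3)*(n^2 - 2*n - 3) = (n - 3)*(n + 3)*(n + 1)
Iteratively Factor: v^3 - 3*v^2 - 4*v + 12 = (v - 3)*(v^2 - 4) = (v - 3)*(v + 2)*(v - 2)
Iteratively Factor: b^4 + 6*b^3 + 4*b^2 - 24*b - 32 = (b + 4)*(b^3 + 2*b^2 - 4*b - 8) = (b - 2)*(b + 4)*(b^2 + 4*b + 4) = (b - 2)*(b + 2)*(b + 4)*(b + 2)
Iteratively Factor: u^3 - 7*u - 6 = (u - 3)*(u^2 + 3*u + 2) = (u - 3)*(u + 2)*(u + 1)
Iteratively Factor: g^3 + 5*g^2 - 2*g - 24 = (g + 4)*(g^2 + g - 6) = (g + 3)*(g + 4)*(g - 2)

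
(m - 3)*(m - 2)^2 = m^3 - 7*m^2 + 16*m - 12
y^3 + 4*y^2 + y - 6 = (y - 1)*(y + 2)*(y + 3)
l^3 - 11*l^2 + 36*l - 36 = (l - 6)*(l - 3)*(l - 2)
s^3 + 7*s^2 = s^2*(s + 7)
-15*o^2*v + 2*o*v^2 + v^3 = v*(-3*o + v)*(5*o + v)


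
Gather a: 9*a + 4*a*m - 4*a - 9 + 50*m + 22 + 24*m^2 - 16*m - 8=a*(4*m + 5) + 24*m^2 + 34*m + 5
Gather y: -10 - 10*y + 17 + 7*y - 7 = -3*y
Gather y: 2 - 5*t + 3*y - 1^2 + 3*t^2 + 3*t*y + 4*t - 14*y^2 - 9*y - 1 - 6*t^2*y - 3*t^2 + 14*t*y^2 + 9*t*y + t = y^2*(14*t - 14) + y*(-6*t^2 + 12*t - 6)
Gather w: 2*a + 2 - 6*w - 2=2*a - 6*w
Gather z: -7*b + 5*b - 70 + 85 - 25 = -2*b - 10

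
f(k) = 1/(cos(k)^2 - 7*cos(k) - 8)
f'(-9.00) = 5.80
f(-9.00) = -1.26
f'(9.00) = -5.80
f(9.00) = -1.26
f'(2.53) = -1.94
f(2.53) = -0.63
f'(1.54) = -0.10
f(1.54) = -0.12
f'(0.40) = -0.01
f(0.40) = -0.07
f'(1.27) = -0.06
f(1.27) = -0.10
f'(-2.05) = 0.34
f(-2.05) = -0.22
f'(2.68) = -4.52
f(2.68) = -1.07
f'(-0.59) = 0.02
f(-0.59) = -0.08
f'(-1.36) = 0.07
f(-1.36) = -0.11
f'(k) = (2*sin(k)*cos(k) - 7*sin(k))/(cos(k)^2 - 7*cos(k) - 8)^2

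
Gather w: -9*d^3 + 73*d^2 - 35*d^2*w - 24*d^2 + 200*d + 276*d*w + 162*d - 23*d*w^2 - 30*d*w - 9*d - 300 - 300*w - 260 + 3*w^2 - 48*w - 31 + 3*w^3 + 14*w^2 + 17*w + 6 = -9*d^3 + 49*d^2 + 353*d + 3*w^3 + w^2*(17 - 23*d) + w*(-35*d^2 + 246*d - 331) - 585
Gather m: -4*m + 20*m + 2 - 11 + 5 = 16*m - 4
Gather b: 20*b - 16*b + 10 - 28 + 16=4*b - 2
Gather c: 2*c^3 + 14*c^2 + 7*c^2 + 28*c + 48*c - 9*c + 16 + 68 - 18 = 2*c^3 + 21*c^2 + 67*c + 66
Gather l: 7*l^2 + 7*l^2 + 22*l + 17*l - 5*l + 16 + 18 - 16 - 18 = 14*l^2 + 34*l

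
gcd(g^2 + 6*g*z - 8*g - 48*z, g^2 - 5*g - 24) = g - 8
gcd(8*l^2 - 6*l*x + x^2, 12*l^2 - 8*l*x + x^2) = -2*l + x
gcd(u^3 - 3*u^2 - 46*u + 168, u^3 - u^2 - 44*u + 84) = u^2 + u - 42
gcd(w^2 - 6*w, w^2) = w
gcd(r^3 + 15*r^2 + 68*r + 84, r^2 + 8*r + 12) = r^2 + 8*r + 12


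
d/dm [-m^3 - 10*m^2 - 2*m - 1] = -3*m^2 - 20*m - 2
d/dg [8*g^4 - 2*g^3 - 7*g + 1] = 32*g^3 - 6*g^2 - 7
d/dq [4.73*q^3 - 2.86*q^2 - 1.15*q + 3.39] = 14.19*q^2 - 5.72*q - 1.15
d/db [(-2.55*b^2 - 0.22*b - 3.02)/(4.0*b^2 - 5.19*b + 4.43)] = (14.1145*b^2 + 1.567*b - 16.6484)/(16.0*b^4 - 41.52*b^3 + 62.3761*b^2 - 45.9834*b + 19.6249)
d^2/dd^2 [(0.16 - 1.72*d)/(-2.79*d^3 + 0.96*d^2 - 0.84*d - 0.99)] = (80.331912*d^5 - 42.58656*d^4 + 1.965024*d^3 - 60.144336*d^2 + 13.233888*d - 3.390624)/(21.717639*d^9 - 22.418208*d^8 + 27.329724*d^7 + 8.734905*d^6 - 7.681392*d^5 + 14.626008*d^4 + 4.006125*d^3 - 0.727056*d^2 + 2.469852*d + 0.970299)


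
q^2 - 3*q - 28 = (q - 7)*(q + 4)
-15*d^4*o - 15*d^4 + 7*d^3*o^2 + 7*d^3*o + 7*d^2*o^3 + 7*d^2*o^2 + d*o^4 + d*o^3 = (-d + o)*(3*d + o)*(5*d + o)*(d*o + d)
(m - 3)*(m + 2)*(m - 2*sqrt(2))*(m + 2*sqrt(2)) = m^4 - m^3 - 14*m^2 + 8*m + 48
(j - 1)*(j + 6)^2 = j^3 + 11*j^2 + 24*j - 36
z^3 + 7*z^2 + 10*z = z*(z + 2)*(z + 5)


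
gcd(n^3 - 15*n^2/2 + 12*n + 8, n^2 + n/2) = n + 1/2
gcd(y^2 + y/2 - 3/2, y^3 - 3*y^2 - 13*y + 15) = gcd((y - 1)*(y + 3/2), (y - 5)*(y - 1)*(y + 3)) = y - 1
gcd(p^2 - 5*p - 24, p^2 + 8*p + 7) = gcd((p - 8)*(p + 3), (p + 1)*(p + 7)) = 1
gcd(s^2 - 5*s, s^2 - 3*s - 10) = s - 5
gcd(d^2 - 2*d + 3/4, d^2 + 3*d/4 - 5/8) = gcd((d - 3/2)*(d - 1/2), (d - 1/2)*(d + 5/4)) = d - 1/2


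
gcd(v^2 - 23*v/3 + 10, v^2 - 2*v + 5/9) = v - 5/3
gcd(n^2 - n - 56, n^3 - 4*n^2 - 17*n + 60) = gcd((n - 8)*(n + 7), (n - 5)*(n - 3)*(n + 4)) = 1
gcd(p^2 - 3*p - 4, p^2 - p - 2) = p + 1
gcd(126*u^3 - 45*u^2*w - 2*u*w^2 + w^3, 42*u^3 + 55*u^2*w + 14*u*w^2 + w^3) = 7*u + w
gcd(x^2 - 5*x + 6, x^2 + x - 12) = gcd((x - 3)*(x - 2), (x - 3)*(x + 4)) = x - 3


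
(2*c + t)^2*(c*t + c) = 4*c^3*t + 4*c^3 + 4*c^2*t^2 + 4*c^2*t + c*t^3 + c*t^2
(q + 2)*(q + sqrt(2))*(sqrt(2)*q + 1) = sqrt(2)*q^3 + 2*sqrt(2)*q^2 + 3*q^2 + sqrt(2)*q + 6*q + 2*sqrt(2)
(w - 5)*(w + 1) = w^2 - 4*w - 5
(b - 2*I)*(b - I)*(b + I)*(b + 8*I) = b^4 + 6*I*b^3 + 17*b^2 + 6*I*b + 16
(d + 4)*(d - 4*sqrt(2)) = d^2 - 4*sqrt(2)*d + 4*d - 16*sqrt(2)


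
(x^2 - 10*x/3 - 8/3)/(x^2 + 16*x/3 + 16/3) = (3*x^2 - 10*x - 8)/(3*x^2 + 16*x + 16)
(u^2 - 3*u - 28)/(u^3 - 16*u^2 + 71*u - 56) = (u + 4)/(u^2 - 9*u + 8)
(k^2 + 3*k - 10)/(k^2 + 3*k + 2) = (k^2 + 3*k - 10)/(k^2 + 3*k + 2)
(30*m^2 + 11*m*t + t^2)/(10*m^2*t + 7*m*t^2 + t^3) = (6*m + t)/(t*(2*m + t))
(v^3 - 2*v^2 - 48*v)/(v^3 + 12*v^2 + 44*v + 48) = v*(v - 8)/(v^2 + 6*v + 8)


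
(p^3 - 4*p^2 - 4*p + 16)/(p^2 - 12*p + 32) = (p^2 - 4)/(p - 8)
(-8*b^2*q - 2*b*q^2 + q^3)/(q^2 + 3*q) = (-8*b^2 - 2*b*q + q^2)/(q + 3)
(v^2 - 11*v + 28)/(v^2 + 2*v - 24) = (v - 7)/(v + 6)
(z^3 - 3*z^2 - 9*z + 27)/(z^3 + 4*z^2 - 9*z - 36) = (z - 3)/(z + 4)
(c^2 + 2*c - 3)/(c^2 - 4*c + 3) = (c + 3)/(c - 3)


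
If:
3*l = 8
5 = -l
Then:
No Solution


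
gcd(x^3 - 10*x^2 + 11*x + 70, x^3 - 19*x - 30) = x^2 - 3*x - 10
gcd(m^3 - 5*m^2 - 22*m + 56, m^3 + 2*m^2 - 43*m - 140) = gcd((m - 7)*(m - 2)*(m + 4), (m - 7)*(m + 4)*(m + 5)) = m^2 - 3*m - 28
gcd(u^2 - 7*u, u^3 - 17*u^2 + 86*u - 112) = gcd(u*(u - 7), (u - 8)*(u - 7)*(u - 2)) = u - 7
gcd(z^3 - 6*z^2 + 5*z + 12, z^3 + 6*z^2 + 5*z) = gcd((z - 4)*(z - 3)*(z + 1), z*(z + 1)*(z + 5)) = z + 1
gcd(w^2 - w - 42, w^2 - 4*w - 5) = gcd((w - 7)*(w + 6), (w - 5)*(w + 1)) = 1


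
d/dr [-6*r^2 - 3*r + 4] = -12*r - 3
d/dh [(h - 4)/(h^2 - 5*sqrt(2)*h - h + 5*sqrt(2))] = (h^2 - 5*sqrt(2)*h - h + (h - 4)*(-2*h + 1 + 5*sqrt(2)) + 5*sqrt(2))/(h^2 - 5*sqrt(2)*h - h + 5*sqrt(2))^2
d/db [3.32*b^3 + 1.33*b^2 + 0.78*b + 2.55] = 9.96*b^2 + 2.66*b + 0.78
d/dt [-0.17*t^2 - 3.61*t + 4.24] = -0.34*t - 3.61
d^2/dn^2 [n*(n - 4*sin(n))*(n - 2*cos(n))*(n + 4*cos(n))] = 4*n^3*sin(n) - 2*n^3*cos(n) - 12*n^2*sin(n) + 16*sqrt(2)*n^2*sin(2*n + pi/4) - 24*n^2*cos(n) + 12*n^2 - 32*n*sin(n) - 72*n*sin(3*n) + 12*n*cos(n) - 32*sqrt(2)*n*cos(2*n + pi/4) - 8*sqrt(2)*sin(2*n + pi/4) + 16*cos(n) + 48*cos(3*n) - 8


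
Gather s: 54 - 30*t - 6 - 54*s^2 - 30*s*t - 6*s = -54*s^2 + s*(-30*t - 6) - 30*t + 48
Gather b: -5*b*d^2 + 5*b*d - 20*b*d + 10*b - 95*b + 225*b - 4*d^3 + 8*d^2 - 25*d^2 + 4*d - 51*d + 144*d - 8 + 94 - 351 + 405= b*(-5*d^2 - 15*d + 140) - 4*d^3 - 17*d^2 + 97*d + 140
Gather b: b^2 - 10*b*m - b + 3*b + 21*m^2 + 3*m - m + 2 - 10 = b^2 + b*(2 - 10*m) + 21*m^2 + 2*m - 8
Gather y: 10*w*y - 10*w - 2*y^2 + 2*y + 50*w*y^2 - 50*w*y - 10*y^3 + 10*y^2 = -10*w - 10*y^3 + y^2*(50*w + 8) + y*(2 - 40*w)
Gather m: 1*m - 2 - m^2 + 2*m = -m^2 + 3*m - 2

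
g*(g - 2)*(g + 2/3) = g^3 - 4*g^2/3 - 4*g/3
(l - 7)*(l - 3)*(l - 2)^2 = l^4 - 14*l^3 + 65*l^2 - 124*l + 84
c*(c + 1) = c^2 + c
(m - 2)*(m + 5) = m^2 + 3*m - 10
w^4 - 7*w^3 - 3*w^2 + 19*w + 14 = (w - 7)*(w - 2)*(w + 1)^2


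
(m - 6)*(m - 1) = m^2 - 7*m + 6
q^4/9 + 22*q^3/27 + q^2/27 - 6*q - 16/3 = (q/3 + 1/3)*(q/3 + 1)*(q - 8/3)*(q + 6)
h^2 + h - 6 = (h - 2)*(h + 3)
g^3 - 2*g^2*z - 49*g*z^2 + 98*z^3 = (g - 7*z)*(g - 2*z)*(g + 7*z)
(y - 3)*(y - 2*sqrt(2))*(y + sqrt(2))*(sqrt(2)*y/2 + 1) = sqrt(2)*y^4/2 - 3*sqrt(2)*y^3/2 - 3*sqrt(2)*y^2 - 4*y + 9*sqrt(2)*y + 12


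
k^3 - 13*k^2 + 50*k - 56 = (k - 7)*(k - 4)*(k - 2)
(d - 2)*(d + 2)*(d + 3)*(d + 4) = d^4 + 7*d^3 + 8*d^2 - 28*d - 48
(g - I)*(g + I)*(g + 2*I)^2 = g^4 + 4*I*g^3 - 3*g^2 + 4*I*g - 4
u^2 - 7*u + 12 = (u - 4)*(u - 3)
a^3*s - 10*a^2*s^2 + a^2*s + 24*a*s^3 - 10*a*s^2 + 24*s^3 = (a - 6*s)*(a - 4*s)*(a*s + s)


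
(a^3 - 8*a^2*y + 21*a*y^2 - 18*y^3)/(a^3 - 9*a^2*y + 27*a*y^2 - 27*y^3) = (-a + 2*y)/(-a + 3*y)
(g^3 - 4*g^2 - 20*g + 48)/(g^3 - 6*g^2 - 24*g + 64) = (g - 6)/(g - 8)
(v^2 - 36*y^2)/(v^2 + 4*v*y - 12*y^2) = (-v + 6*y)/(-v + 2*y)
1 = 1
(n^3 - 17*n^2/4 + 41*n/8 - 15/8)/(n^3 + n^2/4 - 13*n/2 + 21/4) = (8*n^2 - 26*n + 15)/(2*(4*n^2 + 5*n - 21))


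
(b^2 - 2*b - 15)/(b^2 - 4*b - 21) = (b - 5)/(b - 7)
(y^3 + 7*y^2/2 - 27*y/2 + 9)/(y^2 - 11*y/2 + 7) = (2*y^3 + 7*y^2 - 27*y + 18)/(2*y^2 - 11*y + 14)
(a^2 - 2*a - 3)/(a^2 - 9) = (a + 1)/(a + 3)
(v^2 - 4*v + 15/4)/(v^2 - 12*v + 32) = (v^2 - 4*v + 15/4)/(v^2 - 12*v + 32)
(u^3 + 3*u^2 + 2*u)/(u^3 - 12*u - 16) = u*(u + 1)/(u^2 - 2*u - 8)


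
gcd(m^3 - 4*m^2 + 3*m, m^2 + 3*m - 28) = 1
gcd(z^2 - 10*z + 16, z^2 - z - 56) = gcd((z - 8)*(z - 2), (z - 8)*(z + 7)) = z - 8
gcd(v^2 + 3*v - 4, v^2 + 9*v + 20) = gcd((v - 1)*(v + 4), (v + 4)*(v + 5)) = v + 4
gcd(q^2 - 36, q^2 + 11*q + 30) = q + 6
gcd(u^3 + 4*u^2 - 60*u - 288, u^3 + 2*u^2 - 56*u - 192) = u^2 - 2*u - 48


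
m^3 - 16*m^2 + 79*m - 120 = (m - 8)*(m - 5)*(m - 3)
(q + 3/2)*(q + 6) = q^2 + 15*q/2 + 9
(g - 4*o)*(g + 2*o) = g^2 - 2*g*o - 8*o^2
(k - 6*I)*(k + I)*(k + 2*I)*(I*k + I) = I*k^4 + 3*k^3 + I*k^3 + 3*k^2 + 16*I*k^2 - 12*k + 16*I*k - 12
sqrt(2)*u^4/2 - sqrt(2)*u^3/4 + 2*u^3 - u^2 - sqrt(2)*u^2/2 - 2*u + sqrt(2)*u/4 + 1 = (u - 1)*(u - 1/2)*(u + 2*sqrt(2))*(sqrt(2)*u/2 + sqrt(2)/2)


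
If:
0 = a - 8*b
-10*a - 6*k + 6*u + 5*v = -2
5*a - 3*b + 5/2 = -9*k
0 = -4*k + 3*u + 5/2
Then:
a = 180*v/397 - 128/397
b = 45*v/794 - 16/397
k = -185*v/794 - 89/794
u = -370*v/1191 - 2341/2382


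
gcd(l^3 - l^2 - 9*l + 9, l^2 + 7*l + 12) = l + 3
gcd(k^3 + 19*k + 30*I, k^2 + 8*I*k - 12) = k + 2*I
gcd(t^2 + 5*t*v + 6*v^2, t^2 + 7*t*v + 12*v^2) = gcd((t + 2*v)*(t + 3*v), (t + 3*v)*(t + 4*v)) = t + 3*v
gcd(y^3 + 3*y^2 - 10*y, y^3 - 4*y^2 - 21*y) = y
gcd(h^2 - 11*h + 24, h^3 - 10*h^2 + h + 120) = h - 8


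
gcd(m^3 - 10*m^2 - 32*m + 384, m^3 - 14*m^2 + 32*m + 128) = m^2 - 16*m + 64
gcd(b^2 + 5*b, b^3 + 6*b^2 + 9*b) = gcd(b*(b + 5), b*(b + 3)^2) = b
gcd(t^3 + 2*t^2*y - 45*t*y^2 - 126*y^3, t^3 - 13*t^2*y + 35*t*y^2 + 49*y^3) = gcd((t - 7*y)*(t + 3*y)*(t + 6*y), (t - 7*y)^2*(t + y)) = -t + 7*y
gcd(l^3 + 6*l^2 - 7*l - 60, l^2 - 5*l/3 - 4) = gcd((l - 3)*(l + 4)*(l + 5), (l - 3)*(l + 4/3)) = l - 3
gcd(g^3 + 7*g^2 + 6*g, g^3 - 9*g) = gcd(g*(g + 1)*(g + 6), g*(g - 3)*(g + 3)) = g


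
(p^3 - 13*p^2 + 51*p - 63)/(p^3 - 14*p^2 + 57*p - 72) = (p - 7)/(p - 8)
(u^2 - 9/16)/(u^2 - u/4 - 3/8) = (4*u + 3)/(2*(2*u + 1))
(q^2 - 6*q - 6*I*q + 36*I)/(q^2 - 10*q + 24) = (q - 6*I)/(q - 4)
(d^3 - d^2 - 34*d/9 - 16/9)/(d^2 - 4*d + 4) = (d^3 - d^2 - 34*d/9 - 16/9)/(d^2 - 4*d + 4)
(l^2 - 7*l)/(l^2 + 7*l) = (l - 7)/(l + 7)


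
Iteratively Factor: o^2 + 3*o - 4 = (o - 1)*(o + 4)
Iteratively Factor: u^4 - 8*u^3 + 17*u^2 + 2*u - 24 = (u + 1)*(u^3 - 9*u^2 + 26*u - 24) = (u - 2)*(u + 1)*(u^2 - 7*u + 12) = (u - 3)*(u - 2)*(u + 1)*(u - 4)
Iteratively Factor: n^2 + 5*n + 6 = (n + 2)*(n + 3)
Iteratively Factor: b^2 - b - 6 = (b - 3)*(b + 2)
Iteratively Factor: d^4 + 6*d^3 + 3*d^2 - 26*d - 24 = (d + 1)*(d^3 + 5*d^2 - 2*d - 24) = (d + 1)*(d + 4)*(d^2 + d - 6) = (d + 1)*(d + 3)*(d + 4)*(d - 2)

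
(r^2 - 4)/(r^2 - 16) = (r^2 - 4)/(r^2 - 16)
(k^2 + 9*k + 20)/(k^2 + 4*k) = (k + 5)/k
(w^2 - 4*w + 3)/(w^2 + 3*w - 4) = (w - 3)/(w + 4)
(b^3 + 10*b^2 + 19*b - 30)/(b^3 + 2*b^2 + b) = (b^3 + 10*b^2 + 19*b - 30)/(b*(b^2 + 2*b + 1))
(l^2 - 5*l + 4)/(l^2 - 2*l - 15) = (-l^2 + 5*l - 4)/(-l^2 + 2*l + 15)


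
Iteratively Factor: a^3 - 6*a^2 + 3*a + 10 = (a - 2)*(a^2 - 4*a - 5) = (a - 5)*(a - 2)*(a + 1)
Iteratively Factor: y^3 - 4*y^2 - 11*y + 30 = (y - 5)*(y^2 + y - 6) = (y - 5)*(y + 3)*(y - 2)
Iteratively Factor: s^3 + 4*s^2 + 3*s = (s + 3)*(s^2 + s) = s*(s + 3)*(s + 1)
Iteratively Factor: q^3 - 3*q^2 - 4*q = (q)*(q^2 - 3*q - 4) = q*(q - 4)*(q + 1)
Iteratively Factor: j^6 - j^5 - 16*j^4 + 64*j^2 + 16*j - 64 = (j - 1)*(j^5 - 16*j^3 - 16*j^2 + 48*j + 64) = (j - 1)*(j + 2)*(j^4 - 2*j^3 - 12*j^2 + 8*j + 32) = (j - 2)*(j - 1)*(j + 2)*(j^3 - 12*j - 16) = (j - 2)*(j - 1)*(j + 2)^2*(j^2 - 2*j - 8) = (j - 2)*(j - 1)*(j + 2)^3*(j - 4)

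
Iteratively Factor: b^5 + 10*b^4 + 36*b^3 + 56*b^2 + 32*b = (b + 2)*(b^4 + 8*b^3 + 20*b^2 + 16*b) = (b + 2)^2*(b^3 + 6*b^2 + 8*b) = b*(b + 2)^2*(b^2 + 6*b + 8) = b*(b + 2)^2*(b + 4)*(b + 2)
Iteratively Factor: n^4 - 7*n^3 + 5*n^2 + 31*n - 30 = (n + 2)*(n^3 - 9*n^2 + 23*n - 15) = (n - 1)*(n + 2)*(n^2 - 8*n + 15) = (n - 3)*(n - 1)*(n + 2)*(n - 5)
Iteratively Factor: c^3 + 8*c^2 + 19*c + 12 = (c + 4)*(c^2 + 4*c + 3) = (c + 1)*(c + 4)*(c + 3)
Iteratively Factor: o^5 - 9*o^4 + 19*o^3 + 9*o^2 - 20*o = (o - 4)*(o^4 - 5*o^3 - o^2 + 5*o) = (o - 5)*(o - 4)*(o^3 - o) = o*(o - 5)*(o - 4)*(o^2 - 1) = o*(o - 5)*(o - 4)*(o + 1)*(o - 1)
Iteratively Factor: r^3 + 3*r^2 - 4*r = (r)*(r^2 + 3*r - 4) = r*(r - 1)*(r + 4)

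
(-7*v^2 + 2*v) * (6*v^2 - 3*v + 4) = -42*v^4 + 33*v^3 - 34*v^2 + 8*v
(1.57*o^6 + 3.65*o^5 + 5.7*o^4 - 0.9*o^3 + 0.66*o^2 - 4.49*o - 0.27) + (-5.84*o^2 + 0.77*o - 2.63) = 1.57*o^6 + 3.65*o^5 + 5.7*o^4 - 0.9*o^3 - 5.18*o^2 - 3.72*o - 2.9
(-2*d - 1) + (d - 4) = -d - 5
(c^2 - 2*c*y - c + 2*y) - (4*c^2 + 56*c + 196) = -3*c^2 - 2*c*y - 57*c + 2*y - 196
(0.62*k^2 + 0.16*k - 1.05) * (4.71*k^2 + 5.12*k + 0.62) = 2.9202*k^4 + 3.928*k^3 - 3.7419*k^2 - 5.2768*k - 0.651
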